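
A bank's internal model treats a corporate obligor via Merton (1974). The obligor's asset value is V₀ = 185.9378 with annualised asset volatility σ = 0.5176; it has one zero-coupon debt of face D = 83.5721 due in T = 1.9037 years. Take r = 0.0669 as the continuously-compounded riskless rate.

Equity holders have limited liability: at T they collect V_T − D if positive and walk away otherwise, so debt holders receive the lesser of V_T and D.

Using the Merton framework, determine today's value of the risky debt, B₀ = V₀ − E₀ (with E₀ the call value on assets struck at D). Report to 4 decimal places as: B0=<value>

With assets at 185.9378 and a single debt payment of 83.5721 at 1.9037 years:
d₁ = [ln(V₀/D) + (r + σ²/2)T] / (σ√T)
   = [ln(185.9378/83.5721) + (0.0669 + 0.5·0.5176²)·1.9037] / (0.5176·√1.9037)
   = [0.799702 + 0.382367] / 0.714157 = 1.655197
d₂ = d₁ − σ√T = 1.655197 − 0.714157 = 0.941040
N(d₁) = 0.951058,  N(d₂) = 0.826658,  e^(−rT) = 0.880419
E₀ = V₀·N(d₁) − D·e^(−rT)·N(d₂)
   = 185.9378·0.951058 − 83.5721·0.880419·0.826658 = 116.013374
B₀ = V₀ − E₀ = 185.9378 − 116.013374 = 69.924426

B0=69.9244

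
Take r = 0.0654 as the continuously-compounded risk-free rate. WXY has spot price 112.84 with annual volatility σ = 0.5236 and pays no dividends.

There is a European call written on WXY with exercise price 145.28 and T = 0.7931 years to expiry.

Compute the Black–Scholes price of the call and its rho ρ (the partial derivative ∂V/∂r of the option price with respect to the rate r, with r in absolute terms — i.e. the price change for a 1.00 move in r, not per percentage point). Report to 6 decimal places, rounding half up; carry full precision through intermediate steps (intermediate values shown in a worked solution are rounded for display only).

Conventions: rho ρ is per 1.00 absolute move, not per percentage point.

σ√T = 0.5236·√0.7931 = 0.466298
d₁ = (ln(S/K) + (r+σ²/2)T) / (σ√T) = (ln(112.84/145.28) + (0.0654+0.5236²/2)·0.7931) / 0.466298 = (-0.252692 + 0.160586) / 0.466298 = -0.197527
d₂ = d₁ − σ√T = -0.197527 − 0.466298 = -0.663825
e^{−rT} = 0.949453
N(d₁) = 0.421708,  N(d₂) = 0.253401
Call price V = S·N(d₁) − K·e^{−rT}·N(d₂) = 47.585494 − 34.953303 = 12.632191
ρ = K·T·e^{−rT}·N(d₂) = 27.721465

price = 12.632191
ρ = 27.721465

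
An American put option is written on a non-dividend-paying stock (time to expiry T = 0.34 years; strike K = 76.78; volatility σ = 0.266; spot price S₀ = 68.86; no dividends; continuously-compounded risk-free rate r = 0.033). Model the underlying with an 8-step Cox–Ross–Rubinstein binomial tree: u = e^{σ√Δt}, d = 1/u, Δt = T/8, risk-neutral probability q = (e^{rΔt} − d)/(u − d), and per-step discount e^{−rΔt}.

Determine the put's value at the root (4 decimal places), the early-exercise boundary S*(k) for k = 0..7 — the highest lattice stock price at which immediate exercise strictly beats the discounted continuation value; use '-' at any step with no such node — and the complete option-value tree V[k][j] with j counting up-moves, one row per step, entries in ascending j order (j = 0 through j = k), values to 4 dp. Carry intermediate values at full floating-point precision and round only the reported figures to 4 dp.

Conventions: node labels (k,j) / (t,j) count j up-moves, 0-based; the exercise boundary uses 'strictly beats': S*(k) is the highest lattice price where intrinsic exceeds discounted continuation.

price = 8.9951
boundary = - - 61.7072 58.4145 61.7072 65.1856 68.8600 72.7416
tree:
8.9951
11.8457 6.1592
15.0728 8.6402 3.6866
18.3655 11.6642 5.6293 1.7470
21.4826 15.0728 8.2759 2.9889 0.5055
24.4333 18.3655 11.5944 4.9685 1.0105 0.0000
27.2266 21.4826 15.0728 7.9200 2.0201 0.0000 0.0000
29.8708 24.4333 18.3655 11.5944 4.0384 0.0000 0.0000 0.0000
32.3739 27.2266 21.4826 15.0728 7.9200 0.0000 0.0000 0.0000 0.0000

Δt=0.04250, u=1.05637, d=0.94664, q=0.49908, disc=e^(-rΔt)=0.99860
k=8 terminal: V=max(K-S,0) → 32.3739 27.2266 21.4826 15.0728 7.9200 0.0000 0.0000 0.0000 0.0000
k=7: j=0 S=46.9092 intr=29.8708 cont=29.7632 V=29.8708[EX]; j=1 S=52.3467 intr=24.4333 cont=24.3257 V=24.4333[EX]; j=2 S=58.4145 intr=18.3655 cont=18.2579 V=18.3655[EX]; j=3 S=65.1856 intr=11.5944 cont=11.4868 V=11.5944[EX]; j=4 S=72.7416 intr=4.0384 cont=3.9617 V=4.0384[EX]; j=5 S=81.1734 intr=0.0000 cont=0.0000 V=0.0000[hold]; j=6 S=90.5826 intr=0.0000 cont=0.0000 V=0.0000[hold]; j=7 S=101.0825 intr=0.0000 cont=0.0000 V=0.0000[hold]  S*(7)=72.7416
k=6: j=0 S=49.5534 intr=27.2266 cont=27.1190 V=27.2266[EX]; j=1 S=55.2974 intr=21.4826 cont=21.3750 V=21.4826[EX]; j=2 S=61.7072 intr=15.0728 cont=14.9652 V=15.0728[EX]; j=3 S=68.8600 intr=7.9200 cont=7.8124 V=7.9200[EX]; j=4 S=76.8419 intr=0.0000 cont=2.0201 V=2.0201[hold]; j=5 S=85.7490 intr=0.0000 cont=0.0000 V=0.0000[hold]; j=6 S=95.6886 intr=0.0000 cont=0.0000 V=0.0000[hold]  S*(6)=68.8600
k=5: j=0 S=52.3467 intr=24.4333 cont=24.3257 V=24.4333[EX]; j=1 S=58.4145 intr=18.3655 cont=18.2579 V=18.3655[EX]; j=2 S=65.1856 intr=11.5944 cont=11.4868 V=11.5944[EX]; j=3 S=72.7416 intr=4.0384 cont=4.9685 V=4.9685[hold]; j=4 S=81.1734 intr=0.0000 cont=1.0105 V=1.0105[hold]; j=5 S=90.5826 intr=0.0000 cont=0.0000 V=0.0000[hold]  S*(5)=65.1856
k=4: j=0 S=55.2974 intr=21.4826 cont=21.3750 V=21.4826[EX]; j=1 S=61.7072 intr=15.0728 cont=14.9652 V=15.0728[EX]; j=2 S=68.8600 intr=7.9200 cont=8.2759 V=8.2759[hold]; j=3 S=76.8419 intr=0.0000 cont=2.9889 V=2.9889[hold]; j=4 S=85.7490 intr=0.0000 cont=0.5055 V=0.5055[hold]  S*(4)=61.7072
k=3: j=0 S=58.4145 intr=18.3655 cont=18.2579 V=18.3655[EX]; j=1 S=65.1856 intr=11.5944 cont=11.6642 V=11.6642[hold]; j=2 S=72.7416 intr=4.0384 cont=5.6293 V=5.6293[hold]; j=3 S=81.1734 intr=0.0000 cont=1.7470 V=1.7470[hold]  S*(3)=58.4145
k=2: j=0 S=61.7072 intr=15.0728 cont=14.9999 V=15.0728[EX]; j=1 S=68.8600 intr=7.9200 cont=8.6402 V=8.6402[hold]; j=2 S=76.8419 intr=0.0000 cont=3.6866 V=3.6866[hold]  S*(2)=61.7072
k=1: j=0 S=65.1856 intr=11.5944 cont=11.8457 V=11.8457[hold]; j=1 S=72.7416 intr=4.0384 cont=6.1592 V=6.1592[hold]  S*(1)=-
k=0: j=0 S=68.8600 intr=7.9200 cont=8.9951 V=8.9951[hold]  S*(0)=-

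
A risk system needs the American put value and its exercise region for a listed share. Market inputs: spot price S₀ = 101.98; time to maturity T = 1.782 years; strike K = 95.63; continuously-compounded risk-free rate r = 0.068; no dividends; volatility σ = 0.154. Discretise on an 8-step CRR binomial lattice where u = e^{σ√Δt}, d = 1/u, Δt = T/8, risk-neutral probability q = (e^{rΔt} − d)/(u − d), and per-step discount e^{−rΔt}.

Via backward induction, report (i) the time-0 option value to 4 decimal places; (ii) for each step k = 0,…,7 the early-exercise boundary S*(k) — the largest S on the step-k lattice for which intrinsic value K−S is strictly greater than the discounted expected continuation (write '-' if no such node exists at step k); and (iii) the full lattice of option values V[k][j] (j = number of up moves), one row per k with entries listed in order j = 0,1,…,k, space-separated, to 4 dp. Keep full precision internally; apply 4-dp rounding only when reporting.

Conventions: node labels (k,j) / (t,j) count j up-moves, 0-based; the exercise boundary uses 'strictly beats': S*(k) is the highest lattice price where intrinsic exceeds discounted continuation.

price = 2.4877
boundary = - - - 82.0008 76.2522 82.0008 88.1828 82.0008
tree:
2.4877
4.5146 1.1247
7.9679 2.1997 0.3968
13.6292 4.1877 0.8567 0.0832
19.3778 7.7118 1.8145 0.2044 0.0000
24.7233 13.6292 3.7445 0.5023 0.0000 0.0000
29.6942 19.3778 7.4472 1.2339 0.0000 0.0000 0.0000
34.3165 24.7233 13.6292 3.0314 0.0000 0.0000 0.0000 0.0000
38.6148 29.6942 19.3778 7.4472 0.0000 0.0000 0.0000 0.0000 0.0000

params: Δt=0.22275 u=1.07539 d=0.92990 q=0.58674 e^(-rΔt)=0.98497
t_8 payoffs: 38.6148 29.6942 19.3778 7.4472 0.0000 0.0000 0.0000 0.0000 0.0000
t_7: node(7,0) S=61.3135 payoff=34.3165 vs cont=32.8789 → 34.3165 [stop]  node(7,1) S=70.9067 payoff=24.7233 vs cont=23.2857 → 24.7233 [stop]  node(7,2) S=82.0008 payoff=13.6292 vs cont=12.1916 → 13.6292 [stop]  node(7,3) S=94.8308 payoff=0.7992 vs cont=3.0314 → 3.0314 [wait]  node(7,4) S=109.6682 payoff=0.0000 vs cont=0.0000 → 0.0000 [wait]  node(7,5) S=126.8270 payoff=0.0000 vs cont=0.0000 → 0.0000 [wait]  node(7,6) S=146.6706 payoff=0.0000 vs cont=0.0000 → 0.0000 [wait]  node(7,7) S=169.6189 payoff=0.0000 vs cont=0.0000 → 0.0000 [wait]  ⇒ S*(7)=82.0008
t_6: node(6,0) S=65.9358 payoff=29.6942 vs cont=28.2566 → 29.6942 [stop]  node(6,1) S=76.2522 payoff=19.3778 vs cont=17.9402 → 19.3778 [stop]  node(6,2) S=88.1828 payoff=7.4472 vs cont=7.2996 → 7.4472 [stop]  node(6,3) S=101.9800 payoff=0.0000 vs cont=1.2339 → 1.2339 [wait]  node(6,4) S=117.9359 payoff=0.0000 vs cont=0.0000 → 0.0000 [wait]  node(6,5) S=136.3884 payoff=0.0000 vs cont=0.0000 → 0.0000 [wait]  node(6,6) S=157.7279 payoff=0.0000 vs cont=0.0000 → 0.0000 [wait]  ⇒ S*(6)=88.1828
t_5: node(5,0) S=70.9067 payoff=24.7233 vs cont=23.2857 → 24.7233 [stop]  node(5,1) S=82.0008 payoff=13.6292 vs cont=12.1916 → 13.6292 [stop]  node(5,2) S=94.8308 payoff=0.7992 vs cont=3.7445 → 3.7445 [wait]  node(5,3) S=109.6682 payoff=0.0000 vs cont=0.5023 → 0.5023 [wait]  node(5,4) S=126.8270 payoff=0.0000 vs cont=0.0000 → 0.0000 [wait]  node(5,5) S=146.6706 payoff=0.0000 vs cont=0.0000 → 0.0000 [wait]  ⇒ S*(5)=82.0008
t_4: node(4,0) S=76.2522 payoff=19.3778 vs cont=17.9402 → 19.3778 [stop]  node(4,1) S=88.1828 payoff=7.4472 vs cont=7.7118 → 7.7118 [wait]  node(4,2) S=101.9800 payoff=0.0000 vs cont=1.8145 → 1.8145 [wait]  node(4,3) S=117.9359 payoff=0.0000 vs cont=0.2044 → 0.2044 [wait]  node(4,4) S=136.3884 payoff=0.0000 vs cont=0.0000 → 0.0000 [wait]  ⇒ S*(4)=76.2522
t_3: node(3,0) S=82.0008 payoff=13.6292 vs cont=12.3445 → 13.6292 [stop]  node(3,1) S=94.8308 payoff=0.7992 vs cont=4.1877 → 4.1877 [wait]  node(3,2) S=109.6682 payoff=0.0000 vs cont=0.8567 → 0.8567 [wait]  node(3,3) S=126.8270 payoff=0.0000 vs cont=0.0832 → 0.0832 [wait]  ⇒ S*(3)=82.0008
t_2: node(2,0) S=88.1828 payoff=7.4472 vs cont=7.9679 → 7.9679 [wait]  node(2,1) S=101.9800 payoff=0.0000 vs cont=2.1997 → 2.1997 [wait]  node(2,2) S=117.9359 payoff=0.0000 vs cont=0.3968 → 0.3968 [wait]  ⇒ S*(2)=-
t_1: node(1,0) S=94.8308 payoff=0.7992 vs cont=4.5146 → 4.5146 [wait]  node(1,1) S=109.6682 payoff=0.0000 vs cont=1.1247 → 1.1247 [wait]  ⇒ S*(1)=-
t_0: node(0,0) S=101.9800 payoff=0.0000 vs cont=2.4877 → 2.4877 [wait]  ⇒ S*(0)=-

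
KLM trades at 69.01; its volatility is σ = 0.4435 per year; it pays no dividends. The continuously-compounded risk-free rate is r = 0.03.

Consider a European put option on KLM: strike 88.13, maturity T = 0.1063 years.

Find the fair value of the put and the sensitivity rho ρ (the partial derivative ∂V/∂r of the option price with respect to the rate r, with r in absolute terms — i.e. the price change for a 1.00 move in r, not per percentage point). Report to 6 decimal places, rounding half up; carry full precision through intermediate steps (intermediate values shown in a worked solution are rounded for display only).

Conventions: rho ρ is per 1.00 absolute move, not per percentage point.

σ√T = 0.4435·√0.1063 = 0.144597
d₁ = (ln(S/K) + (r+σ²/2)T) / (σ√T) = (ln(69.01/88.13) + (0.03+0.4435²/2)·0.1063) / 0.144597 = (-0.244562 + 0.013643) / 0.144597 = -1.596975
d₂ = d₁ − σ√T = -1.596975 − 0.144597 = -1.741573
e^{−rT} = 0.996816
N(−d₁) = 0.944864,  N(−d₂) = 0.959208
Put price V = K·e^{−rT}·N(−d₂) − S·N(−d₁) = 84.265882 − 65.205093 = 19.060789
ρ = −K·T·e^{−rT}·N(−d₂) = -8.957463

price = 19.060789
ρ = -8.957463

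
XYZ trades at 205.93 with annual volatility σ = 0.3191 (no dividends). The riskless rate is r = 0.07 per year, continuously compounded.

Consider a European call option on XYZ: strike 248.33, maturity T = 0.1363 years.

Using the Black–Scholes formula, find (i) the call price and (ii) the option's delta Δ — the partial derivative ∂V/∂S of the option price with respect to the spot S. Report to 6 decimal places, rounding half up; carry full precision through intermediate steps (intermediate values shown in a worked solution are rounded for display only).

price = 0.761629
Δ = 0.073624

σ√T = 0.3191·√0.1363 = 0.117808
d₁ = (ln(S/K) + (r+σ²/2)T) / (σ√T) = (ln(205.93/248.33) + (0.07+0.3191²/2)·0.1363) / 0.117808 = (-0.187222 + 0.016480) / 0.117808 = -1.449323
d₂ = d₁ − σ√T = -1.449323 − 0.117808 = -1.567131
e^{−rT} = 0.990504
N(d₁) = 0.073624,  N(d₂) = 0.058542
Call price V = S·N(d₁) − K·e^{−rT}·N(d₂) = 15.161325 − 14.399695 = 0.761629
Δ = N(d₁) = 0.073624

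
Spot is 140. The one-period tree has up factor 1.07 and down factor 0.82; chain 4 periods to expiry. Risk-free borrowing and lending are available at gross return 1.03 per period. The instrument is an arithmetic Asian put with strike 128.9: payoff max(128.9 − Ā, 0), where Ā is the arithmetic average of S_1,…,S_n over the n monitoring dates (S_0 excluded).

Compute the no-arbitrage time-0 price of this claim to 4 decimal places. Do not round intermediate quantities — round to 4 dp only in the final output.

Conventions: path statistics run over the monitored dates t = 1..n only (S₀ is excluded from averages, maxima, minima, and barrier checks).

price = 1.4542

Set p* = 0.8400 (from d < R < u); the path-dependent value is the discounted p*-expectation over all price paths.
Enumerate all 2^4 = 16 price paths (U = up ×1.07, D = down ×0.82); each path with k up-moves has probability p*^k·(1−p*)^(4−k).
DDDD: Ā=87.3561, payoff=41.5439, prob=0.000655
UDDD: Ā=113.9891, payoff=14.9109, prob=0.003441
DUDD: Ā=105.2391, payoff=23.6609, prob=0.003441
UUDD: Ā=137.3242, payoff=0.0000, prob=0.018063
DDUD: Ā=98.0641, payoff=30.8359, prob=0.003441
UDUD: Ā=127.9617, payoff=0.9383, prob=0.018063
DUUD: Ā=119.2117, payoff=9.6883, prob=0.018063
UUUD: Ā=155.5567, payoff=0.0000, prob=0.094833
DDDU: Ā=92.1806, payoff=36.7194, prob=0.003441
UDDU: Ā=120.2845, payoff=8.6155, prob=0.018063
DUDU: Ā=111.5345, payoff=17.3655, prob=0.018063
UUDU: Ā=145.5389, payoff=0.0000, prob=0.094833
DDUU: Ā=104.3595, payoff=24.5405, prob=0.018063
UDUU: Ā=136.1764, payoff=0.0000, prob=0.094833
DUUU: Ā=127.4264, payoff=1.4736, prob=0.094833
UUUU: Ā=166.2759, payoff=0.0000, prob=0.497871
Price = Σ prob·payoff / R^4 = 1.636662 / 1.125509 = 1.4542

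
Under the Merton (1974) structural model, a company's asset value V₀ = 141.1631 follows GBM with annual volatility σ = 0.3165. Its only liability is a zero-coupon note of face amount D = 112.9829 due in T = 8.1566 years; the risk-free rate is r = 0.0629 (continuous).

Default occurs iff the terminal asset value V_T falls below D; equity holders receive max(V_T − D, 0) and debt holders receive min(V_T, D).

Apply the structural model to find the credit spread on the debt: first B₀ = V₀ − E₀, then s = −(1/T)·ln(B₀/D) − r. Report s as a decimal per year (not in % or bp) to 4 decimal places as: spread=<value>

Apply the equity-as-call identities (strike 112.9829, horizon 8.1566 years):
d₁ = [ln(V₀/D) + (r + σ²/2)T] / (σ√T)
   = [ln(141.1631/112.9829) + (0.0629 + 0.5·0.3165²)·8.1566] / (0.3165·√8.1566)
   = [0.222679 + 0.921583] / 0.903916 = 1.265894
d₂ = d₁ − σ√T = 1.265894 − 0.903916 = 0.361977
N(d₁) = 0.897224,  N(d₂) = 0.641315,  e^(−rT) = 0.598667
E₀ = V₀·N(d₁) − D·e^(−rT)·N(d₂)
   = 141.1631·0.897224 − 112.9829·0.598667·0.641315 = 83.276975
B₀ = V₀ − E₀ = 141.1631 − 83.276975 = 57.886125
spread = −(1/T)·ln(B₀/D) − r = −(1/8.1566)·ln(57.886125/112.9829) − 0.0629 = 0.01908989

spread=0.0191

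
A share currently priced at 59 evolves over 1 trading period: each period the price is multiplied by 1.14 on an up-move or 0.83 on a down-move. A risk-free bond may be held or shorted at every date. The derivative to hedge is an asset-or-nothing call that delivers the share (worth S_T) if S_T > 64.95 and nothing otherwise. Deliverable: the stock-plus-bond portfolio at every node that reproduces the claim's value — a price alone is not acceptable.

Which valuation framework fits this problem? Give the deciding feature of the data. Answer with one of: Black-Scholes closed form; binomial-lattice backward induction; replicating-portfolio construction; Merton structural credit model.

Key observation: the mandate to exhibit the hedge at every date and state singles out the replicating-portfolio construction on the 1-period tree with factors 1.14 and 0.83 from 59.

framework: replicating-portfolio construction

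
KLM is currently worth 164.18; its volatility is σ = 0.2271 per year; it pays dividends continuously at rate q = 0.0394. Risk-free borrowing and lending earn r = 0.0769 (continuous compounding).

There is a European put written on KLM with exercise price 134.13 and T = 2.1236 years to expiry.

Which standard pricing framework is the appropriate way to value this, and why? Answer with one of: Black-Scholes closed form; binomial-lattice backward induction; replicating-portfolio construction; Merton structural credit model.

Key observation: the strike-134.13 put on KLM is European-exercise on a continuously-modelled lognormal underlying, so its value is a single closed-form evaluation.

framework: Black-Scholes closed form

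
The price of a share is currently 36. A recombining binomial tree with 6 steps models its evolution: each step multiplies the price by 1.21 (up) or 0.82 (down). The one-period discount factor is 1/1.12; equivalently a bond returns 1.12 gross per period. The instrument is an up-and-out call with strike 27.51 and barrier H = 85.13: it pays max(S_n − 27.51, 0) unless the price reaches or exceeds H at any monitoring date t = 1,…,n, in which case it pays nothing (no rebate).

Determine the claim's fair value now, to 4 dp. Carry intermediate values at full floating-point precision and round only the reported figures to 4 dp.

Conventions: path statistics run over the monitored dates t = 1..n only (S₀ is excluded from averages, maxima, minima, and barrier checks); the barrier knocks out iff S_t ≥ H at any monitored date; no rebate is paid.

price = 11.6120

No-arbitrage gives p* = (R−d)/(u−d) = 0.7692: enumerate every path, weight its payoff by its p*-probability, and discount by R^6.
Enumerate all 2^6 = 64 price paths (U = up ×1.21, D = down ×0.82); each path with k up-moves has probability p*^k·(1−p*)^(6−k).
DDDDDD: M=29.5200, payoff=0.0000, prob=0.000151
UDDDDD: M=43.5600, payoff=0.0000, prob=0.000503
DUDDDD: M=35.7192, payoff=0.0000, prob=0.000503
UUDDDD: M=52.7076, payoff=0.0000, prob=0.001678
DDUDDD: M=29.5200, payoff=0.0000, prob=0.000503
UDUDDD: M=43.5600, payoff=0.0000, prob=0.001678
DUUDDD: M=43.2202, payoff=0.0000, prob=0.001678
UUUDDD: M=63.7762, payoff=7.6542, prob=0.005594
DDDUDD: M=29.5200, payoff=0.0000, prob=0.000503
UDDUDD: M=43.5600, payoff=0.0000, prob=0.001678
DUDUDD: M=35.7192, payoff=0.0000, prob=0.001678
UUDUDD: M=52.7076, payoff=7.6542, prob=0.005594
DDUUDD: M=35.4406, payoff=0.0000, prob=0.001678
UDUUDD: M=52.2965, payoff=7.6542, prob=0.005594
DUUUDD: M=52.2965, payoff=7.6542, prob=0.005594
UUUUDD: M=77.1692, payoff=24.3786, prob=0.018646
DDDDUD: M=29.5200, payoff=0.0000, prob=0.000503
UDDDUD: M=43.5600, payoff=0.0000, prob=0.001678
DUDDUD: M=35.7192, payoff=0.0000, prob=0.001678
UUDDUD: M=52.7076, payoff=7.6542, prob=0.005594
DDUDUD: M=29.5200, payoff=0.0000, prob=0.001678
UDUDUD: M=43.5600, payoff=7.6542, prob=0.005594
DUUDUD: M=43.2202, payoff=7.6542, prob=0.005594
UUUDUD: M=63.7762, payoff=24.3786, prob=0.018646
DDDUUD: M=29.5200, payoff=0.0000, prob=0.001678
UDDUUD: M=43.5600, payoff=7.6542, prob=0.005594
DUDUUD: M=42.8831, payoff=7.6542, prob=0.005594
UUDUUD: M=63.2787, payoff=24.3786, prob=0.018646
DDUUUD: M=42.8831, payoff=7.6542, prob=0.005594
UDUUUD: M=63.2787, payoff=24.3786, prob=0.018646
DUUUUD: M=63.2787, payoff=24.3786, prob=0.018646
UUUUUD: M=93.3747, payoff=0.0000, prob=0.062153
DDDDDU: M=29.5200, payoff=0.0000, prob=0.000503
UDDDDU: M=43.5600, payoff=0.0000, prob=0.001678
DUDDDU: M=35.7192, payoff=0.0000, prob=0.001678
UUDDDU: M=52.7076, payoff=7.6542, prob=0.005594
DDUDDU: M=29.5200, payoff=0.0000, prob=0.001678
UDUDDU: M=43.5600, payoff=7.6542, prob=0.005594
DUUDDU: M=43.2202, payoff=7.6542, prob=0.005594
UUUDDU: M=63.7762, payoff=24.3786, prob=0.018646
DDDUDU: M=29.5200, payoff=0.0000, prob=0.001678
UDDUDU: M=43.5600, payoff=7.6542, prob=0.005594
DUDUDU: M=35.7192, payoff=7.6542, prob=0.005594
UUDUDU: M=52.7076, payoff=24.3786, prob=0.018646
DDUUDU: M=35.4406, payoff=7.6542, prob=0.005594
UDUUDU: M=52.2965, payoff=24.3786, prob=0.018646
DUUUDU: M=52.2965, payoff=24.3786, prob=0.018646
UUUUDU: M=77.1692, payoff=49.0573, prob=0.062153
DDDDUU: M=29.5200, payoff=0.0000, prob=0.001678
UDDDUU: M=43.5600, payoff=7.6542, prob=0.005594
DUDDUU: M=35.7192, payoff=7.6542, prob=0.005594
UUDDUU: M=52.7076, payoff=24.3786, prob=0.018646
DDUDUU: M=35.1642, payoff=7.6542, prob=0.005594
UDUDUU: M=51.8886, payoff=24.3786, prob=0.018646
DUUDUU: M=51.8886, payoff=24.3786, prob=0.018646
UUUDUU: M=76.5673, payoff=49.0573, prob=0.062153
DDDUUU: M=35.1642, payoff=7.6542, prob=0.005594
UDDUUU: M=51.8886, payoff=24.3786, prob=0.018646
DUDUUU: M=51.8886, payoff=24.3786, prob=0.018646
UUDUUU: M=76.5673, payoff=49.0573, prob=0.062153
DDUUUU: M=51.8886, payoff=24.3786, prob=0.018646
UDUUUU: M=76.5673, payoff=49.0573, prob=0.062153
DUUUUU: M=76.5673, payoff=49.0573, prob=0.062153
UUUUUU: M=112.9834, payoff=0.0000, prob=0.207176
Price = Σ prob·payoff / R^6 = 22.919951 / 1.973823 = 11.6120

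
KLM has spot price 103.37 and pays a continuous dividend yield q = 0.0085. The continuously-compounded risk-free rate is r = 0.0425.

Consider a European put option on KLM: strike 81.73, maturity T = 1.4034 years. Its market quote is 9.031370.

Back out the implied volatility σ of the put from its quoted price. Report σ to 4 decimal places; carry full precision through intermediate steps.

sigma = 0.4578

At σ = 0.4578 the Black–Scholes value reproduces the quote:
σ√T = 0.4578·√1.4034 = 0.542334
d₁ = (ln(S/K) + (r−q+σ²/2)T) / (σ√T) = (ln(103.37/81.73) + (0.0425−0.0085+0.4578²/2)·1.4034) / 0.542334 = (0.234894 + 0.194778) / 0.542334 = 0.792265
d₂ = d₁ − σ√T = 0.792265 − 0.542334 = 0.249932
e^{−rT} = 0.942099
e^{−qT} = 0.988142
N(−d₁) = 0.214103,  N(−d₂) = 0.401320
V = K·e^{−rT}·N(−d₂) − S·e^{−qT}·N(−d₁) = 30.900756 − 21.869386 = 9.031370 (the quoted price), and the Black–Scholes price is strictly increasing in σ, so σ is unique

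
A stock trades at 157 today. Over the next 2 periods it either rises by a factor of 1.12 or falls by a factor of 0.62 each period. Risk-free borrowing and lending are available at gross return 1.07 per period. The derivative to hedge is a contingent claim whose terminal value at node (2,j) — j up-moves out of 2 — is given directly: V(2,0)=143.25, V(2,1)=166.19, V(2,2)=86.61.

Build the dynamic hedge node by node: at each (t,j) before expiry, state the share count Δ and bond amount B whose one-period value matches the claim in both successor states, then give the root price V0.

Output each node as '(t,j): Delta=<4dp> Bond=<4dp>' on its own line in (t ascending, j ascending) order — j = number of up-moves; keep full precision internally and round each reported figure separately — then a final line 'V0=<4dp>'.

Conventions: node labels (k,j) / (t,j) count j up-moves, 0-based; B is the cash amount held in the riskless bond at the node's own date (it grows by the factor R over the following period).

Arbitrage-free pricing uses the up-move probability p* = (R−d)/(u−d) = 0.9000, discounting each step at R = 1.07.
Expiry values: V(2,0)=143.2500, V(2,1)=166.1900, V(2,2)=86.6100
(1,0): S=97.3400. Δ = (V_up−V_dn)/(S_up−S_dn) = (166.1900−143.2500)/(109.0208−60.3508) = 0.4713. V = [p*·166.1900 + (1−p*)·143.2500]/1.07 = 153.1738. B = V − Δ·S = 107.2938.
(1,1): S=175.8400. Δ = (V_up−V_dn)/(S_up−S_dn) = (86.6100−166.1900)/(196.9408−109.0208) = -0.9051. V = [p*·86.6100 + (1−p*)·166.1900]/1.07 = 88.3813. B = V − Δ·S = 247.5413.
(0,0): S=157.0000. Δ = (V_up−V_dn)/(S_up−S_dn) = (88.3813−153.1738)/(175.8400−97.3400) = -0.8254. V = [p*·88.3813 + (1−p*)·153.1738]/1.07 = 88.6547. B = V − Δ·S = 218.2398.
Sanity check at the root: Δ(0,0)·S0 + B(0,0) reproduces V0 = 88.6547.

(0,0): Delta=-0.8254 Bond=218.2398
(1,0): Delta=0.4713 Bond=107.2938
(1,1): Delta=-0.9051 Bond=247.5413
V0=88.6547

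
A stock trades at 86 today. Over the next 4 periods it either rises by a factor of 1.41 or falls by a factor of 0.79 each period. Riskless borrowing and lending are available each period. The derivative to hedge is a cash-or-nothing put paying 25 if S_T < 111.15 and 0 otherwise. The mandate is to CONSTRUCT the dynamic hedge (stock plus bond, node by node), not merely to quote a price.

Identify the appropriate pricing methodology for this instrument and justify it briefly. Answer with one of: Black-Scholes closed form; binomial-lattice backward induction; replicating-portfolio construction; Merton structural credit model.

Key observation: the deliverable is the dynamic trading strategy on the 4-step tree (spot 86, moves 1.41 and 0.79), so the valuation must go through the node-by-node replicating-portfolio solve.

framework: replicating-portfolio construction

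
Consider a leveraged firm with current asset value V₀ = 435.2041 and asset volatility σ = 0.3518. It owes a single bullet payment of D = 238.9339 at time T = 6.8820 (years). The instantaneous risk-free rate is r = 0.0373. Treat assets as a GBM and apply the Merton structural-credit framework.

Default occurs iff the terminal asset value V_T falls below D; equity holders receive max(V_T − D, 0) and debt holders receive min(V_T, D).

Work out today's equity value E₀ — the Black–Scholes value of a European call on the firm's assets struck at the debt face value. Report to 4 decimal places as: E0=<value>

E0=273.7508

Equity is a call on the firm's assets struck at D = 238.9339:
d₁ = [ln(V₀/D) + (r + σ²/2)T] / (σ√T)
   = [ln(435.2041/238.9339) + (0.0373 + 0.5·0.3518²)·6.8820] / (0.3518·√6.8820)
   = [0.599628 + 0.682568] / 0.922897 = 1.389317
d₂ = d₁ − σ√T = 1.389317 − 0.922897 = 0.466420
N(d₁) = 0.917632,  N(d₂) = 0.679543,  e^(−rT) = 0.773601
E₀ = V₀·N(d₁) − D·e^(−rT)·N(d₂)
   = 435.2041·0.917632 − 238.9339·0.773601·0.679543 = 273.750754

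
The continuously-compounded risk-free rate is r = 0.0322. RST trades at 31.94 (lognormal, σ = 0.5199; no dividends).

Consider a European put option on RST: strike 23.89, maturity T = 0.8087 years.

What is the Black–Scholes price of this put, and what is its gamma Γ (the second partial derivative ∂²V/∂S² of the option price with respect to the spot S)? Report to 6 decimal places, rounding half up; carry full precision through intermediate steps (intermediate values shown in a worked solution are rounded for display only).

σ√T = 0.5199·√0.8087 = 0.467534
d₁ = (ln(S/K) + (r+σ²/2)T) / (σ√T) = (ln(31.94/23.89) + (0.0322+0.5199²/2)·0.8087) / 0.467534 = (0.290399 + 0.135334) / 0.467534 = 0.910593
d₂ = d₁ − σ√T = 0.910593 − 0.467534 = 0.443059
e^{−rT} = 0.974296
N(−d₁) = 0.181255,  N(−d₂) = 0.328862
Put price V = K·e^{−rT}·N(−d₂) − S·N(−d₁) = 7.654561 − 5.789283 = 1.865279
φ(d₁) = (1/√(2π))·e^{−d₁²/2} = 0.263546
Γ = φ(d₁) / (S·σ·√T) = 0.017648

price = 1.865279
Γ = 0.017648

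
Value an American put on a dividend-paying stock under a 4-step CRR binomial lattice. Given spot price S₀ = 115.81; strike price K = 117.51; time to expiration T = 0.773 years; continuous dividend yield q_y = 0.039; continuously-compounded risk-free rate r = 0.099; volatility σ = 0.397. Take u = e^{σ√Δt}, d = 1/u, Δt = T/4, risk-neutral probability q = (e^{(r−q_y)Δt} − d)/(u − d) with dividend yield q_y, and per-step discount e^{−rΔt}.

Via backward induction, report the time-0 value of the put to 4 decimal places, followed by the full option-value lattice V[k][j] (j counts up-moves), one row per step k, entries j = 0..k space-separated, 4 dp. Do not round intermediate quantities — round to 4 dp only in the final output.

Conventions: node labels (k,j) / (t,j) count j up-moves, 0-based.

Δt=0.19325  u=1.19068  d=0.83986  q=0.48972  discount=0.98105
step 4 (expiry): payoffs max(K−S,0) = 59.8904 35.8220 1.7000 0.0000 0.0000
k=3: (k=3,j=0): S=68.6063, K−S=48.9037, hold=47.1920 ⇒ V=48.9037 exercise | (k=3,j=1): S=97.2640, K−S=20.2460, hold=18.7495 ⇒ V=20.2460 exercise | (k=3,j=2): S=137.8923, K−S=0.0000, hold=0.8510 ⇒ V=0.8510 continue | (k=3,j=3): S=195.4915, K−S=0.0000, hold=0.0000 ⇒ V=0.0000 continue
k=2: (k=2,j=0): S=81.6880, K−S=35.8220, hold=34.2086 ⇒ V=35.8220 exercise | (k=2,j=1): S=115.8100, K−S=1.7000, hold=10.5442 ⇒ V=10.5442 continue | (k=2,j=2): S=164.1852, K−S=0.0000, hold=0.4260 ⇒ V=0.4260 continue
k=1: (k=1,j=0): S=97.2640, K−S=20.2460, hold=22.9986 ⇒ V=22.9986 continue | (k=1,j=1): S=137.8923, K−S=0.0000, hold=5.4832 ⇒ V=5.4832 continue
k=0: (k=0,j=0): S=115.8100, K−S=1.7000, hold=14.1476 ⇒ V=14.1476 continue

price = 14.1476
tree:
14.1476
22.9986 5.4832
35.8220 10.5442 0.4260
48.9037 20.2460 0.8510 0.0000
59.8904 35.8220 1.7000 0.0000 0.0000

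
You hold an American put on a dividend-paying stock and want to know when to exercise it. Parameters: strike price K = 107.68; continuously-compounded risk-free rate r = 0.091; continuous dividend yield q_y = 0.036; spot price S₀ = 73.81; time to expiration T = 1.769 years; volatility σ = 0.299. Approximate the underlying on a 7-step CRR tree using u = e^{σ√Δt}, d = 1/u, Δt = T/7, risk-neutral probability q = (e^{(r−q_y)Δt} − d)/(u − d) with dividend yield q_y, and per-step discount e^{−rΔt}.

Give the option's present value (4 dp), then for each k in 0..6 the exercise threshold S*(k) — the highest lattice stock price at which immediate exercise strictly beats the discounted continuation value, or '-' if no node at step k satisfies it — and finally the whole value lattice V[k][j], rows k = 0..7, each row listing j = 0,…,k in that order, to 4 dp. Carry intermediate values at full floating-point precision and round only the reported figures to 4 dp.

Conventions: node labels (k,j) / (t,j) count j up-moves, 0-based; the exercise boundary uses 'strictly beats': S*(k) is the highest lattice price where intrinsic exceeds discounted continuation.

params: Δt=0.25271 u=1.16219 d=0.86044 q=0.50888 e^(-rΔt)=0.97727
t_7 payoffs: 81.9070 72.8685 60.6603 44.1708 21.8985 0.0000 0.0000 0.0000
t_6: node(6,0) S=29.9533 payoff=77.7267 vs cont=75.5500 → 77.7267 [stop]  node(6,1) S=40.4577 payoff=67.2223 vs cont=65.1407 → 67.2223 [stop]  node(6,2) S=54.6460 payoff=53.0340 vs cont=51.0809 → 53.0340 [stop]  node(6,3) S=73.8100 payoff=33.8700 vs cont=32.0904 → 33.8700 [stop]  node(6,4) S=99.6947 payoff=7.9853 vs cont=10.5103 → 10.5103 [wait]  node(6,5) S=134.6571 payoff=0.0000 vs cont=0.0000 → 0.0000 [wait]  node(6,6) S=181.8806 payoff=0.0000 vs cont=0.0000 → 0.0000 [wait]  ⇒ S*(6)=73.8100
t_5: node(5,0) S=34.8115 payoff=72.8685 vs cont=70.7357 → 72.8685 [stop]  node(5,1) S=47.0197 payoff=60.6603 vs cont=58.6381 → 60.6603 [stop]  node(5,2) S=63.5092 payoff=44.1708 vs cont=42.2979 → 44.1708 [stop]  node(5,3) S=85.7815 payoff=21.8985 vs cont=21.4830 → 21.8985 [stop]  node(5,4) S=115.8646 payoff=0.0000 vs cont=5.0445 → 5.0445 [wait]  node(5,5) S=156.4977 payoff=0.0000 vs cont=0.0000 → 0.0000 [wait]  ⇒ S*(5)=85.7815
t_4: node(4,0) S=40.4577 payoff=67.2223 vs cont=65.1407 → 67.2223 [stop]  node(4,1) S=54.6460 payoff=53.0340 vs cont=51.0809 → 53.0340 [stop]  node(4,2) S=73.8100 payoff=33.8700 vs cont=32.0904 → 33.8700 [stop]  node(4,3) S=99.6947 payoff=7.9853 vs cont=13.0190 → 13.0190 [wait]  node(4,4) S=134.6571 payoff=0.0000 vs cont=2.4212 → 2.4212 [wait]  ⇒ S*(4)=73.8100
t_3: node(3,0) S=47.0197 payoff=60.6603 vs cont=58.6381 → 60.6603 [stop]  node(3,1) S=63.5092 payoff=44.1708 vs cont=42.2979 → 44.1708 [stop]  node(3,2) S=85.7815 payoff=21.8985 vs cont=22.7306 → 22.7306 [wait]  node(3,3) S=115.8646 payoff=0.0000 vs cont=7.4526 → 7.4526 [wait]  ⇒ S*(3)=63.5092
t_2: node(2,0) S=54.6460 payoff=53.0340 vs cont=51.0809 → 53.0340 [stop]  node(2,1) S=73.8100 payoff=33.8700 vs cont=32.5042 → 33.8700 [stop]  node(2,2) S=99.6947 payoff=7.9853 vs cont=14.6160 → 14.6160 [wait]  ⇒ S*(2)=73.8100
t_1: node(1,0) S=63.5092 payoff=44.1708 vs cont=42.2979 → 44.1708 [stop]  node(1,1) S=85.7815 payoff=21.8985 vs cont=23.5248 → 23.5248 [wait]  ⇒ S*(1)=63.5092
t_0: node(0,0) S=73.8100 payoff=33.8700 vs cont=32.8992 → 33.8700 [stop]  ⇒ S*(0)=73.8100

price = 33.8700
boundary = 73.8100 63.5092 73.8100 63.5092 73.8100 85.7815 73.8100
tree:
33.8700
44.1708 23.5248
53.0340 33.8700 14.6160
60.6603 44.1708 22.7306 7.4526
67.2223 53.0340 33.8700 13.0190 2.4212
72.8685 60.6603 44.1708 21.8985 5.0445 0.0000
77.7267 67.2223 53.0340 33.8700 10.5103 0.0000 0.0000
81.9070 72.8685 60.6603 44.1708 21.8985 0.0000 0.0000 0.0000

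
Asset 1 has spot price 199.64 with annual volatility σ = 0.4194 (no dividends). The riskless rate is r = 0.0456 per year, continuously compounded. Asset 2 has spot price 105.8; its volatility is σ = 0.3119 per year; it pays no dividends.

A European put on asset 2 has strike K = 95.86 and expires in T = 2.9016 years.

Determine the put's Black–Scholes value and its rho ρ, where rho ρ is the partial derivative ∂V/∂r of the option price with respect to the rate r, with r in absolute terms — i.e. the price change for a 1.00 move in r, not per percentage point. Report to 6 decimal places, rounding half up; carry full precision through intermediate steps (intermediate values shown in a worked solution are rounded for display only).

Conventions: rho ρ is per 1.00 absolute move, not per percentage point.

σ√T = 0.3119·√2.9016 = 0.531293
d₁ = (ln(S/K) + (r+σ²/2)T) / (σ√T) = (ln(105.8/95.86) + (0.0456+0.3119²/2)·2.9016) / 0.531293 = (0.098662 + 0.273449) / 0.531293 = 0.700387
d₂ = d₁ − σ√T = 0.700387 − 0.531293 = 0.169094
e^{−rT} = 0.876067
N(−d₁) = 0.241843,  N(−d₂) = 0.432861
Put price V = K·e^{−rT}·N(−d₂) − S·N(−d₁) = 36.351590 − 25.586965 = 10.764624
ρ = −K·T·e^{−rT}·N(−d₂) = -105.477772

price = 10.764624
ρ = -105.477772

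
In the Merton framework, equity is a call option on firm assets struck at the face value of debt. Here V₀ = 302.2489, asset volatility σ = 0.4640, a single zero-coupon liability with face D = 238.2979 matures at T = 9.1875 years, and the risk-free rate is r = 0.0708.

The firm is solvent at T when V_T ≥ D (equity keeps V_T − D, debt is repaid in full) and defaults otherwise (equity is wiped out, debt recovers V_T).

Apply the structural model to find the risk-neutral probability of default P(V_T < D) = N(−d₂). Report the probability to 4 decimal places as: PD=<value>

Apply the equity-as-call identities (strike 238.2979, horizon 9.1875 years):
d₁ = [ln(V₀/D) + (r + σ²/2)T] / (σ√T)
   = [ln(302.2489/238.2979) + (0.0708 + 0.5·0.4640²)·9.1875] / (0.4640·√9.1875)
   = [0.237729 + 1.639491] / 1.406425 = 1.334746
d₂ = d₁ − σ√T = 1.334746 − 1.406425 = -0.071679
risk-neutral PD = N(−d₂) = N(0.071679) = 0.528571

PD=0.5286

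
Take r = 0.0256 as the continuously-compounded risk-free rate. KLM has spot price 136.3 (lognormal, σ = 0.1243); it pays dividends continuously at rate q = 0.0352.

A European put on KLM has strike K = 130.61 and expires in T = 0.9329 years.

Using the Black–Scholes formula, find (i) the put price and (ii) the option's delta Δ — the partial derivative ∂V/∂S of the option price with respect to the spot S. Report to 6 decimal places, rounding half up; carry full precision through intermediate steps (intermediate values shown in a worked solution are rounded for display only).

σ√T = 0.1243·√0.9329 = 0.120057
d₁ = (ln(S/K) + (r−q+σ²/2)T) / (σ√T) = (ln(136.3/130.61) + (0.0256−0.0352+0.1243²/2)·0.9329) / 0.120057 = (0.042643 − 0.001749) / 0.120057 = 0.340617
d₂ = d₁ − σ√T = 0.340617 − 0.120057 = 0.220560
e^{−rT} = 0.976401
e^{−qT} = 0.967695
N(−d₁) = 0.366696,  N(−d₂) = 0.412718
Put price V = K·e^{−rT}·N(−d₂) − S·e^{−qT}·N(−d₁) = 52.632918 − 48.366035 = 4.266884
Δ = −e^{−qT}·N(−d₁) = -0.354850

price = 4.266884
Δ = -0.354850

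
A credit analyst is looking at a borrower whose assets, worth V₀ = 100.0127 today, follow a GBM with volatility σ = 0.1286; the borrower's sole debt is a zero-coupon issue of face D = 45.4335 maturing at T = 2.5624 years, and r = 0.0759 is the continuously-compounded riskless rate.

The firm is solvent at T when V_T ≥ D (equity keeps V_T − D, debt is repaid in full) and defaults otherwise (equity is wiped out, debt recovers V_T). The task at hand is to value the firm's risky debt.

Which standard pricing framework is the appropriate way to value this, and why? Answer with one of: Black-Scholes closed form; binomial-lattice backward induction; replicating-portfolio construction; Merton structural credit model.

framework: Merton structural credit model

Key observation: a levered firm with one bullet debt due at 2.5624 years is the canonical structural-credit setup: equity is a call on the firm's assets struck at the face value.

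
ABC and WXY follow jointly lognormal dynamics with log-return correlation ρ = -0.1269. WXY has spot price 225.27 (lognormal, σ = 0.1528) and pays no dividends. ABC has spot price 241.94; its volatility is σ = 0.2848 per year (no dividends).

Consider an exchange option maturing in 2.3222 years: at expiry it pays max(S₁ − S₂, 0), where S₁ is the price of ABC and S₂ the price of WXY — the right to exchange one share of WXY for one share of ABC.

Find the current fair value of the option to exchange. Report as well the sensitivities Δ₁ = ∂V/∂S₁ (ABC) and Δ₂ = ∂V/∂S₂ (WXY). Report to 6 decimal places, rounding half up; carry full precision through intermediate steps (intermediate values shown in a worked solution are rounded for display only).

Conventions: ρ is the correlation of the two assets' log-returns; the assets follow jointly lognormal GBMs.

exchange price = 56.509296
Δ1 = 0.654241
Δ2 = -0.451803

σ_eff = √(σ₁² + σ₂² − 2ρσ₁σ₂) = √(0.2848² + 0.1528² − 2·-0.1269·0.2848·0.1528) = 0.339858
d₁ = (ln(S₁/S₂) + (q₂ − q₁ + σ_eff²/2)T) / (σ_eff√T) = (ln(241.94/225.27) + (0.0 − 0.0 + 0.057752)·2.3222) / 0.517902 = 0.396796
d₂ = d₁ − σ_eff√T = 0.396796 − 0.517902 = -0.121106
N(d₁) = 0.654241,  N(d₂) = 0.451803
V = S₁·e^{−q₁T}·N(d₁) − S₂·e^{−q₂T}·N(d₂) = 158.287058 − 101.777762 = 56.509296
Key observation: r never enters — measured in units of WXY, the claim is a call on S₁/S₂ struck at 1, so only the dividend yields and σ_eff matter.
Δ₁ = e^{−q₁T}·N(d₁) = 0.654241;  Δ₂ = −e^{−q₂T}·N(d₂) = -0.451803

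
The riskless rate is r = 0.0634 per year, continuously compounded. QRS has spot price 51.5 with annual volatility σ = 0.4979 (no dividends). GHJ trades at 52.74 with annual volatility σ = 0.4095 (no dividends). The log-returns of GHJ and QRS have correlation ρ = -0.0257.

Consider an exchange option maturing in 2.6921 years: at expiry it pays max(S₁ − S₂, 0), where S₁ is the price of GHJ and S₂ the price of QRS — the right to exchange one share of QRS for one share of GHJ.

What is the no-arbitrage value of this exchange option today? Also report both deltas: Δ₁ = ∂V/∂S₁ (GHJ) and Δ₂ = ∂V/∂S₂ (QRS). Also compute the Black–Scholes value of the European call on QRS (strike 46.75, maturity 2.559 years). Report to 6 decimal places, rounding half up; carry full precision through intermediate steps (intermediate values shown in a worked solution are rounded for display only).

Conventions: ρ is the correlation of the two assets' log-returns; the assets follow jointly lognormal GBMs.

σ_eff = √(σ₁² + σ₂² − 2ρσ₁σ₂) = √(0.4095² + 0.4979² − 2·-0.0257·0.4095·0.4979) = 0.652744
d₁ = (ln(S₁/S₂) + (q₂ − q₁ + σ_eff²/2)T) / (σ_eff√T) = (ln(52.74/51.5) + (0.0 − 0.0 + 0.213037)·2.6921) / 1.070997 = 0.557714
d₂ = d₁ − σ_eff√T = 0.557714 − 1.070997 = -0.513284
N(d₁) = 0.711480,  N(d₂) = 0.303876
V = S₁·e^{−q₁T}·N(d₁) − S₂·e^{−q₂T}·N(d₂) = 37.523461 − 15.649639 = 21.873821
Δ₁ = e^{−q₁T}·N(d₁) = 0.711480;  Δ₂ = −e^{−q₂T}·N(d₂) = -0.303876
[vanilla: QRS call K=46.75]
σ√T = 0.4979·√2.559 = 0.796484
d₁ = (ln(S/K) + (r+σ²/2)T) / (σ√T) = (ln(51.5/46.75) + (0.0634+0.4979²/2)·2.559) / 0.796484 = (0.096768 + 0.479434) / 0.796484 = 0.723431
d₂ = d₁ − σ√T = 0.723431 − 0.796484 = -0.073053
e^{−rT} = 0.850237
N(d₁) = 0.765293,  N(d₂) = 0.470882
price = S·N(d₁) − K·e^{−rT}·N(d₂) = 39.412567 − 18.716882 = 20.695685

exchange price = 21.873821
Δ1 = 0.711480
Δ2 = -0.303876
price(QRS call K=46.75) = 20.695685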